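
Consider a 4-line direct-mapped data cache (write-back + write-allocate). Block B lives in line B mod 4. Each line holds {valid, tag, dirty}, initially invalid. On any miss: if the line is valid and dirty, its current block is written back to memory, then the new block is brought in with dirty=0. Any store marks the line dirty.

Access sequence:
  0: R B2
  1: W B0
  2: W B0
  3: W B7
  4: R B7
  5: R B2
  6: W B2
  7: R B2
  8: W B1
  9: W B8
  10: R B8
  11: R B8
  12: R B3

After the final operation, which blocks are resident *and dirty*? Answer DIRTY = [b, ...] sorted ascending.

0: R B2 -> L2 miss  d=-]
1: W B0 -> L0 miss  d=D]
2: W B0 -> L0 hit  d=D]
3: W B7 -> L3 miss  d=D]
4: R B7 -> L3 hit  d=D]
5: R B2 -> L2 hit  d=-]
6: W B2 -> L2 hit  d=D]
7: R B2 -> L2 hit  d=D]
8: W B1 -> L1 miss  d=D]
9: W B8 -> L0 miss wb->B0  d=D]
10: R B8 -> L0 hit  d=D]
11: R B8 -> L0 hit  d=D]
12: R B3 -> L3 miss wb->B7  d=-]

DIRTY = [1, 2, 8]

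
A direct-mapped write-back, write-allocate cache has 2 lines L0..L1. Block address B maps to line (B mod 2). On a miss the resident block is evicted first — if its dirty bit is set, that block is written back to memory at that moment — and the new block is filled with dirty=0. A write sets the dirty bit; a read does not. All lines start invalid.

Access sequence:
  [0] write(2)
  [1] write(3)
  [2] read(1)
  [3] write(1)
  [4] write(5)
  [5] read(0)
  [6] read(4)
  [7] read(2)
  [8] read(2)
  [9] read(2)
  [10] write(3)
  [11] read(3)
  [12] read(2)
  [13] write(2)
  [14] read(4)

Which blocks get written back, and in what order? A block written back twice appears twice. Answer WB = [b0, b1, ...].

WB = [3, 1, 2, 5, 2]

0: W B2 → L0 miss [D]
1: W B3 → L1 miss [D]
2: R B1 → L1 miss wb→B3 [-]
3: W B1 → L1 hit [D]
4: W B5 → L1 miss wb→B1 [D]
5: R B0 → L0 miss wb→B2 [-]
6: R B4 → L0 miss [-]
7: R B2 → L0 miss [-]
8: R B2 → L0 hit [-]
9: R B2 → L0 hit [-]
10: W B3 → L1 miss wb→B5 [D]
11: R B3 → L1 hit [D]
12: R B2 → L0 hit [-]
13: W B2 → L0 hit [D]
14: R B4 → L0 miss wb→B2 [-]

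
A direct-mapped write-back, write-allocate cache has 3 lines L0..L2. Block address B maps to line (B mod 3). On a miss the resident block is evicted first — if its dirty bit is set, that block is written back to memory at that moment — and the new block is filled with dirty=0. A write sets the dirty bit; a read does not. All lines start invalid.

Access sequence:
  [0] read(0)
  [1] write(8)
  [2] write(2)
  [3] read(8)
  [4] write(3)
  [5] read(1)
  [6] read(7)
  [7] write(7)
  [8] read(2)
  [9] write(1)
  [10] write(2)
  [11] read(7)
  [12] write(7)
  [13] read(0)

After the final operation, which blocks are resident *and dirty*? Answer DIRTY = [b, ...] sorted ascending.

DIRTY = [2, 7]

0: R B0 → L0 miss [-]
1: W B8 → L2 miss [D]
2: W B2 → L2 miss wb→B8 [D]
3: R B8 → L2 miss wb→B2 [-]
4: W B3 → L0 miss [D]
5: R B1 → L1 miss [-]
6: R B7 → L1 miss [-]
7: W B7 → L1 hit [D]
8: R B2 → L2 miss [-]
9: W B1 → L1 miss wb→B7 [D]
10: W B2 → L2 hit [D]
11: R B7 → L1 miss wb→B1 [-]
12: W B7 → L1 hit [D]
13: R B0 → L0 miss wb→B3 [-]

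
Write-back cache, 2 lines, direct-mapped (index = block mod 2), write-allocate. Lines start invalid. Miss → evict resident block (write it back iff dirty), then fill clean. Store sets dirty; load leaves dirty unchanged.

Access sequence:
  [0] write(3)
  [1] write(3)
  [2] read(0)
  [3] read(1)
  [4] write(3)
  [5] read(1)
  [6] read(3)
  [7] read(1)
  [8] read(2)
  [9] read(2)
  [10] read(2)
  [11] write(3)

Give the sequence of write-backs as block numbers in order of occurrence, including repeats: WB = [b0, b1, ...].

  0 | W B3 → L1 miss [D]
  1 | W B3 → L1 hit [D]
  2 | R B0 → L0 miss [-]
  3 | R B1 → L1 miss wb→B3 [-]
  4 | W B3 → L1 miss [D]
  5 | R B1 → L1 miss wb→B3 [-]
  6 | R B3 → L1 miss [-]
  7 | R B1 → L1 miss [-]
  8 | R B2 → L0 miss [-]
  9 | R B2 → L0 hit [-]
  10 | R B2 → L0 hit [-]
  11 | W B3 → L1 miss [D]

WB = [3, 3]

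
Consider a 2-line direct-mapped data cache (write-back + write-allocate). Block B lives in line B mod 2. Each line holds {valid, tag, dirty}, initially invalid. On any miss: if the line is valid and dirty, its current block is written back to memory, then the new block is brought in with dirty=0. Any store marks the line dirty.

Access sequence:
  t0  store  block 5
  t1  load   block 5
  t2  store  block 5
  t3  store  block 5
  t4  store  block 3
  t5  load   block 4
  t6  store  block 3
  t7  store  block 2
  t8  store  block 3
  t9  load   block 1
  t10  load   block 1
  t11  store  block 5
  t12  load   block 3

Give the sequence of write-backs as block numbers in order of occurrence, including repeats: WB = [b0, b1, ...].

  0 | W B5 → L1 miss [D]
  1 | R B5 → L1 hit [D]
  2 | W B5 → L1 hit [D]
  3 | W B5 → L1 hit [D]
  4 | W B3 → L1 miss wb→B5 [D]
  5 | R B4 → L0 miss [-]
  6 | W B3 → L1 hit [D]
  7 | W B2 → L0 miss [D]
  8 | W B3 → L1 hit [D]
  9 | R B1 → L1 miss wb→B3 [-]
  10 | R B1 → L1 hit [-]
  11 | W B5 → L1 miss [D]
  12 | R B3 → L1 miss wb→B5 [-]

WB = [5, 3, 5]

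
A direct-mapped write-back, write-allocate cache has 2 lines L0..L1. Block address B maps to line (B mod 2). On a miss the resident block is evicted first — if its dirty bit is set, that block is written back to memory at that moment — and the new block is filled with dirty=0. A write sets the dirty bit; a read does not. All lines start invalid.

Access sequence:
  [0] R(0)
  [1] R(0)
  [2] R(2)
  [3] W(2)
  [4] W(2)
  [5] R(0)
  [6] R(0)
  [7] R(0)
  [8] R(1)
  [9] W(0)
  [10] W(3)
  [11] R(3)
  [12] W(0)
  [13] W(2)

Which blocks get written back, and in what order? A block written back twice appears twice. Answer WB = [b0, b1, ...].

WB = [2, 0]

0: R B0 -> L0 miss  d=-]
1: R B0 -> L0 hit  d=-]
2: R B2 -> L0 miss  d=-]
3: W B2 -> L0 hit  d=D]
4: W B2 -> L0 hit  d=D]
5: R B0 -> L0 miss wb->B2  d=-]
6: R B0 -> L0 hit  d=-]
7: R B0 -> L0 hit  d=-]
8: R B1 -> L1 miss  d=-]
9: W B0 -> L0 hit  d=D]
10: W B3 -> L1 miss  d=D]
11: R B3 -> L1 hit  d=D]
12: W B0 -> L0 hit  d=D]
13: W B2 -> L0 miss wb->B0  d=D]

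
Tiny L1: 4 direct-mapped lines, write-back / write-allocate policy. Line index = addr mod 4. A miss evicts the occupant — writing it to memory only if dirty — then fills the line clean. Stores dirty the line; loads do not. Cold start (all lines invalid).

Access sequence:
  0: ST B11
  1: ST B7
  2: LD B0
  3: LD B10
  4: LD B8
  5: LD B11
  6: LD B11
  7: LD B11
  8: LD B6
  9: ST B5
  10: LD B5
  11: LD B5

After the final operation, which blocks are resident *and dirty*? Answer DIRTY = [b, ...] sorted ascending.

0: W B11 → L3 miss [D]
1: W B7 → L3 miss wb→B11 [D]
2: R B0 → L0 miss [-]
3: R B10 → L2 miss [-]
4: R B8 → L0 miss [-]
5: R B11 → L3 miss wb→B7 [-]
6: R B11 → L3 hit [-]
7: R B11 → L3 hit [-]
8: R B6 → L2 miss [-]
9: W B5 → L1 miss [D]
10: R B5 → L1 hit [D]
11: R B5 → L1 hit [D]

DIRTY = [5]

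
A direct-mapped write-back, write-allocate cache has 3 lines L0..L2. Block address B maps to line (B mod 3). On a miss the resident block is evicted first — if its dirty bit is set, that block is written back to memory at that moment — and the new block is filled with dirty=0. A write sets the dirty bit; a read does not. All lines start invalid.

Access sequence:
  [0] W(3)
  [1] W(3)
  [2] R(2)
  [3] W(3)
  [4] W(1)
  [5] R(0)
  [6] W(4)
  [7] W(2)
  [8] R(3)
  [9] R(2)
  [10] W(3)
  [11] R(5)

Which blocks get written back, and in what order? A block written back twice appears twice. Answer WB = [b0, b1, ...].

WB = [3, 1, 2]

  0 | W B3 → L0 miss [D]
  1 | W B3 → L0 hit [D]
  2 | R B2 → L2 miss [-]
  3 | W B3 → L0 hit [D]
  4 | W B1 → L1 miss [D]
  5 | R B0 → L0 miss wb→B3 [-]
  6 | W B4 → L1 miss wb→B1 [D]
  7 | W B2 → L2 hit [D]
  8 | R B3 → L0 miss [-]
  9 | R B2 → L2 hit [D]
  10 | W B3 → L0 hit [D]
  11 | R B5 → L2 miss wb→B2 [-]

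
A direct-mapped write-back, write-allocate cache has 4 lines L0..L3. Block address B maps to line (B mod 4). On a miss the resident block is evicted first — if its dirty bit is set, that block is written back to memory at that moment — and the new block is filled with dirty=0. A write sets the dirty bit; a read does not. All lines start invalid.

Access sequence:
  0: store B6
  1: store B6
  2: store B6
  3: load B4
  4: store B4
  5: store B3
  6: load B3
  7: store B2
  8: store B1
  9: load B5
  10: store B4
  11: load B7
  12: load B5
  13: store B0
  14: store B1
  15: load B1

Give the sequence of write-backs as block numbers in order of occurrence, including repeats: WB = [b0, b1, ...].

0: W B6 → L2 miss [D]
1: W B6 → L2 hit [D]
2: W B6 → L2 hit [D]
3: R B4 → L0 miss [-]
4: W B4 → L0 hit [D]
5: W B3 → L3 miss [D]
6: R B3 → L3 hit [D]
7: W B2 → L2 miss wb→B6 [D]
8: W B1 → L1 miss [D]
9: R B5 → L1 miss wb→B1 [-]
10: W B4 → L0 hit [D]
11: R B7 → L3 miss wb→B3 [-]
12: R B5 → L1 hit [-]
13: W B0 → L0 miss wb→B4 [D]
14: W B1 → L1 miss [D]
15: R B1 → L1 hit [D]

WB = [6, 1, 3, 4]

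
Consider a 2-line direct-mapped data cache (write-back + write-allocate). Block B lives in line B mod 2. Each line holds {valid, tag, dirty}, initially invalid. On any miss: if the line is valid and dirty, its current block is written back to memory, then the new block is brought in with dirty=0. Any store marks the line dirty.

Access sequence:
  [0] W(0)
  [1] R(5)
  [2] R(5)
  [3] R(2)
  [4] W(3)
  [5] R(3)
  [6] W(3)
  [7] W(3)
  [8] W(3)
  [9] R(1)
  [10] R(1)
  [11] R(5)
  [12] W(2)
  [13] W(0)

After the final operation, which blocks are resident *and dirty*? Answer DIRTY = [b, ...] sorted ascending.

  0 | W B0 → L0 miss [D]
  1 | R B5 → L1 miss [-]
  2 | R B5 → L1 hit [-]
  3 | R B2 → L0 miss wb→B0 [-]
  4 | W B3 → L1 miss [D]
  5 | R B3 → L1 hit [D]
  6 | W B3 → L1 hit [D]
  7 | W B3 → L1 hit [D]
  8 | W B3 → L1 hit [D]
  9 | R B1 → L1 miss wb→B3 [-]
  10 | R B1 → L1 hit [-]
  11 | R B5 → L1 miss [-]
  12 | W B2 → L0 hit [D]
  13 | W B0 → L0 miss wb→B2 [D]

DIRTY = [0]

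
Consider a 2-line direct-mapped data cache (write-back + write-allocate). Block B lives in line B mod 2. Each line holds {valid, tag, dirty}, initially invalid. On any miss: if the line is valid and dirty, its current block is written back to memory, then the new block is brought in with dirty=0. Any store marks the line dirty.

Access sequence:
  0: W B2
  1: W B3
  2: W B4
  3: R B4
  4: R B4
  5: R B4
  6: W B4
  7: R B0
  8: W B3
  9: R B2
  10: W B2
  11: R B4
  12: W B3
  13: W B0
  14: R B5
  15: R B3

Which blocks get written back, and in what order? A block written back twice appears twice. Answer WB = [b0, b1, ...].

WB = [2, 4, 2, 3]

0: W B2 → L0 miss [D]
1: W B3 → L1 miss [D]
2: W B4 → L0 miss wb→B2 [D]
3: R B4 → L0 hit [D]
4: R B4 → L0 hit [D]
5: R B4 → L0 hit [D]
6: W B4 → L0 hit [D]
7: R B0 → L0 miss wb→B4 [-]
8: W B3 → L1 hit [D]
9: R B2 → L0 miss [-]
10: W B2 → L0 hit [D]
11: R B4 → L0 miss wb→B2 [-]
12: W B3 → L1 hit [D]
13: W B0 → L0 miss [D]
14: R B5 → L1 miss wb→B3 [-]
15: R B3 → L1 miss [-]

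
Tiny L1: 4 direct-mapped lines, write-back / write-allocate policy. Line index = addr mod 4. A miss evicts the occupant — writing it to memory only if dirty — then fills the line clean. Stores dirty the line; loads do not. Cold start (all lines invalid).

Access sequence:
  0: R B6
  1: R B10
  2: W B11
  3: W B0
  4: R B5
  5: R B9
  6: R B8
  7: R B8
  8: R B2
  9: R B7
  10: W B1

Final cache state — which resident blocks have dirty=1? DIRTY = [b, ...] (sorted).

0: R B6 → L2 miss [-]
1: R B10 → L2 miss [-]
2: W B11 → L3 miss [D]
3: W B0 → L0 miss [D]
4: R B5 → L1 miss [-]
5: R B9 → L1 miss [-]
6: R B8 → L0 miss wb→B0 [-]
7: R B8 → L0 hit [-]
8: R B2 → L2 miss [-]
9: R B7 → L3 miss wb→B11 [-]
10: W B1 → L1 miss [D]

DIRTY = [1]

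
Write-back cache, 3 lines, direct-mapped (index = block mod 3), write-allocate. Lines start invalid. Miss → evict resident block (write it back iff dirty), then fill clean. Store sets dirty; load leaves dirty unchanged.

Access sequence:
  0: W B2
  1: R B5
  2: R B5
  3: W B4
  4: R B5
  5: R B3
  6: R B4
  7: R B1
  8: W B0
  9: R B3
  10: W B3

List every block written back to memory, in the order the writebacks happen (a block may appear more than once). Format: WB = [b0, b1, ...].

WB = [2, 4, 0]

0: W B2 → L2 miss [D]
1: R B5 → L2 miss wb→B2 [-]
2: R B5 → L2 hit [-]
3: W B4 → L1 miss [D]
4: R B5 → L2 hit [-]
5: R B3 → L0 miss [-]
6: R B4 → L1 hit [D]
7: R B1 → L1 miss wb→B4 [-]
8: W B0 → L0 miss [D]
9: R B3 → L0 miss wb→B0 [-]
10: W B3 → L0 hit [D]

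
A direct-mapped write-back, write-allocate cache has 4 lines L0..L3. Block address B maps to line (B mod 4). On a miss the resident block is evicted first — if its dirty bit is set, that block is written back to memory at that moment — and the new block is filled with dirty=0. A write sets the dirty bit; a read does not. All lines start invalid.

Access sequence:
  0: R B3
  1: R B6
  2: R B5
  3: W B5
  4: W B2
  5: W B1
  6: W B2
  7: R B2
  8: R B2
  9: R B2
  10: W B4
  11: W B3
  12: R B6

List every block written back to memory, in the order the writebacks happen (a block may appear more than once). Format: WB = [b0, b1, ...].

WB = [5, 2]

0: R B3 → L3 miss [-]
1: R B6 → L2 miss [-]
2: R B5 → L1 miss [-]
3: W B5 → L1 hit [D]
4: W B2 → L2 miss [D]
5: W B1 → L1 miss wb→B5 [D]
6: W B2 → L2 hit [D]
7: R B2 → L2 hit [D]
8: R B2 → L2 hit [D]
9: R B2 → L2 hit [D]
10: W B4 → L0 miss [D]
11: W B3 → L3 hit [D]
12: R B6 → L2 miss wb→B2 [-]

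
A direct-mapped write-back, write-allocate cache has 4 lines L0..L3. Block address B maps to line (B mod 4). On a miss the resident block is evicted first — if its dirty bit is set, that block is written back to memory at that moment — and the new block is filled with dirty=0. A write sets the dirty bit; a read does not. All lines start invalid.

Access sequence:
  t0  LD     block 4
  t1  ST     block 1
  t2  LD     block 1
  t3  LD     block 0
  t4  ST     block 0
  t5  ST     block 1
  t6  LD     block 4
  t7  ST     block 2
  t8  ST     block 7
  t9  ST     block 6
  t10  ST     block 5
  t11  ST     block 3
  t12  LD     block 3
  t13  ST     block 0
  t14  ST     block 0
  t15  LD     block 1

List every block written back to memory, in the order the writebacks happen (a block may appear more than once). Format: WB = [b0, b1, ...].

WB = [0, 2, 1, 7, 5]

0: R B4 → L0 miss [-]
1: W B1 → L1 miss [D]
2: R B1 → L1 hit [D]
3: R B0 → L0 miss [-]
4: W B0 → L0 hit [D]
5: W B1 → L1 hit [D]
6: R B4 → L0 miss wb→B0 [-]
7: W B2 → L2 miss [D]
8: W B7 → L3 miss [D]
9: W B6 → L2 miss wb→B2 [D]
10: W B5 → L1 miss wb→B1 [D]
11: W B3 → L3 miss wb→B7 [D]
12: R B3 → L3 hit [D]
13: W B0 → L0 miss [D]
14: W B0 → L0 hit [D]
15: R B1 → L1 miss wb→B5 [-]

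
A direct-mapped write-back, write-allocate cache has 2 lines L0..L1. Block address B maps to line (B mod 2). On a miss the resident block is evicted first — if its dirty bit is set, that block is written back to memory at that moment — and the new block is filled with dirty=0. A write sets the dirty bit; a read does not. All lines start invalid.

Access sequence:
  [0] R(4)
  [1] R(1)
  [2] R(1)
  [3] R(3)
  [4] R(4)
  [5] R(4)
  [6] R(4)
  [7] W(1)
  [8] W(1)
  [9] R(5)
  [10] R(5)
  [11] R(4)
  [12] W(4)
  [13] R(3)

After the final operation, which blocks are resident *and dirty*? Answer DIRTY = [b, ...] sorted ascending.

  0 | R B4 → L0 miss [-]
  1 | R B1 → L1 miss [-]
  2 | R B1 → L1 hit [-]
  3 | R B3 → L1 miss [-]
  4 | R B4 → L0 hit [-]
  5 | R B4 → L0 hit [-]
  6 | R B4 → L0 hit [-]
  7 | W B1 → L1 miss [D]
  8 | W B1 → L1 hit [D]
  9 | R B5 → L1 miss wb→B1 [-]
  10 | R B5 → L1 hit [-]
  11 | R B4 → L0 hit [-]
  12 | W B4 → L0 hit [D]
  13 | R B3 → L1 miss [-]

DIRTY = [4]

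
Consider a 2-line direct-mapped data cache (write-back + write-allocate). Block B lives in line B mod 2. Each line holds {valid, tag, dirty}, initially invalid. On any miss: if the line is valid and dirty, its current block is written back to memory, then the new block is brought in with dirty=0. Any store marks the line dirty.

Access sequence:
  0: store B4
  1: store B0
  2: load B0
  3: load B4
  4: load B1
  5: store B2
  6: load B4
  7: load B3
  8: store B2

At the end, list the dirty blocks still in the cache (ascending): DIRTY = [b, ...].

0: W B4 → L0 miss [D]
1: W B0 → L0 miss wb→B4 [D]
2: R B0 → L0 hit [D]
3: R B4 → L0 miss wb→B0 [-]
4: R B1 → L1 miss [-]
5: W B2 → L0 miss [D]
6: R B4 → L0 miss wb→B2 [-]
7: R B3 → L1 miss [-]
8: W B2 → L0 miss [D]

DIRTY = [2]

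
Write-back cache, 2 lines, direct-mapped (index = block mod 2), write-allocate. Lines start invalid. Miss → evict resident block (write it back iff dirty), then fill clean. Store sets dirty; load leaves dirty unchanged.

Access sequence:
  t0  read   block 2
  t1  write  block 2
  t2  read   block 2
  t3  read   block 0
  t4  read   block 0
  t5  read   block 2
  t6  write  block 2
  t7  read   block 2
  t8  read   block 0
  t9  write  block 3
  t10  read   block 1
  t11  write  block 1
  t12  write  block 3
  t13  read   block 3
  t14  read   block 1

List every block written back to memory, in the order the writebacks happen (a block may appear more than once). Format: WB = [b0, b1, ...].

WB = [2, 2, 3, 1, 3]

0: R B2 -> L0 miss  d=-]
1: W B2 -> L0 hit  d=D]
2: R B2 -> L0 hit  d=D]
3: R B0 -> L0 miss wb->B2  d=-]
4: R B0 -> L0 hit  d=-]
5: R B2 -> L0 miss  d=-]
6: W B2 -> L0 hit  d=D]
7: R B2 -> L0 hit  d=D]
8: R B0 -> L0 miss wb->B2  d=-]
9: W B3 -> L1 miss  d=D]
10: R B1 -> L1 miss wb->B3  d=-]
11: W B1 -> L1 hit  d=D]
12: W B3 -> L1 miss wb->B1  d=D]
13: R B3 -> L1 hit  d=D]
14: R B1 -> L1 miss wb->B3  d=-]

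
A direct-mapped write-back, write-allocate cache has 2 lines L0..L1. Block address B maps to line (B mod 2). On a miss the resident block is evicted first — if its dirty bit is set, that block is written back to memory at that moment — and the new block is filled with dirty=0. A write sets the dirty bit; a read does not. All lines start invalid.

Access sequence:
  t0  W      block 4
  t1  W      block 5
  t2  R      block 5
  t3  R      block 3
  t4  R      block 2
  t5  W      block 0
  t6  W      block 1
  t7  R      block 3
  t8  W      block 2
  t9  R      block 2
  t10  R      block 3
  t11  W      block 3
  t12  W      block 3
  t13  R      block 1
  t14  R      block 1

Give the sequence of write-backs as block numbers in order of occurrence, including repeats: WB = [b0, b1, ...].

WB = [5, 4, 1, 0, 3]

0: W B4 → L0 miss [D]
1: W B5 → L1 miss [D]
2: R B5 → L1 hit [D]
3: R B3 → L1 miss wb→B5 [-]
4: R B2 → L0 miss wb→B4 [-]
5: W B0 → L0 miss [D]
6: W B1 → L1 miss [D]
7: R B3 → L1 miss wb→B1 [-]
8: W B2 → L0 miss wb→B0 [D]
9: R B2 → L0 hit [D]
10: R B3 → L1 hit [-]
11: W B3 → L1 hit [D]
12: W B3 → L1 hit [D]
13: R B1 → L1 miss wb→B3 [-]
14: R B1 → L1 hit [-]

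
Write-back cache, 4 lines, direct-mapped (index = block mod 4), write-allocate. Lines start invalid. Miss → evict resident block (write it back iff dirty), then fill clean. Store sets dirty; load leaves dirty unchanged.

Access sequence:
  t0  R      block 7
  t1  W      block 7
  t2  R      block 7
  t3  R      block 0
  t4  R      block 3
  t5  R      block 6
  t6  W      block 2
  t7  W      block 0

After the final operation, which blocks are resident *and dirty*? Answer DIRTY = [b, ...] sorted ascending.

DIRTY = [0, 2]

0: R B7 → L3 miss [-]
1: W B7 → L3 hit [D]
2: R B7 → L3 hit [D]
3: R B0 → L0 miss [-]
4: R B3 → L3 miss wb→B7 [-]
5: R B6 → L2 miss [-]
6: W B2 → L2 miss [D]
7: W B0 → L0 hit [D]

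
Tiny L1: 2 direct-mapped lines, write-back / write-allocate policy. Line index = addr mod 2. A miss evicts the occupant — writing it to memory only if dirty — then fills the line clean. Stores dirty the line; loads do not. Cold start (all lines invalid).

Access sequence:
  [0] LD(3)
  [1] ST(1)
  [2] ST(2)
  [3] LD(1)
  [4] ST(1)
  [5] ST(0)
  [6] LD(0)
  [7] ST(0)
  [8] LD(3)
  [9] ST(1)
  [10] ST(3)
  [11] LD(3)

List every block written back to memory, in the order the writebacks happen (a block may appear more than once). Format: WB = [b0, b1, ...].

WB = [2, 1, 1]

0: R B3 -> L1 miss  d=-]
1: W B1 -> L1 miss  d=D]
2: W B2 -> L0 miss  d=D]
3: R B1 -> L1 hit  d=D]
4: W B1 -> L1 hit  d=D]
5: W B0 -> L0 miss wb->B2  d=D]
6: R B0 -> L0 hit  d=D]
7: W B0 -> L0 hit  d=D]
8: R B3 -> L1 miss wb->B1  d=-]
9: W B1 -> L1 miss  d=D]
10: W B3 -> L1 miss wb->B1  d=D]
11: R B3 -> L1 hit  d=D]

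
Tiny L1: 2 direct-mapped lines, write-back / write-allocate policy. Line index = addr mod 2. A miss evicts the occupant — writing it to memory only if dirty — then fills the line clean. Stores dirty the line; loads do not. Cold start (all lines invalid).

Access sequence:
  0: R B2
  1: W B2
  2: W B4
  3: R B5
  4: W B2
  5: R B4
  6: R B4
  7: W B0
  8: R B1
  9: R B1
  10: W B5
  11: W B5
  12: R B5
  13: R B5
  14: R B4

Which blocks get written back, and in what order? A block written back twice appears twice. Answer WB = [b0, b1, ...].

WB = [2, 4, 2, 0]

0: R B2 -> L0 miss  d=-]
1: W B2 -> L0 hit  d=D]
2: W B4 -> L0 miss wb->B2  d=D]
3: R B5 -> L1 miss  d=-]
4: W B2 -> L0 miss wb->B4  d=D]
5: R B4 -> L0 miss wb->B2  d=-]
6: R B4 -> L0 hit  d=-]
7: W B0 -> L0 miss  d=D]
8: R B1 -> L1 miss  d=-]
9: R B1 -> L1 hit  d=-]
10: W B5 -> L1 miss  d=D]
11: W B5 -> L1 hit  d=D]
12: R B5 -> L1 hit  d=D]
13: R B5 -> L1 hit  d=D]
14: R B4 -> L0 miss wb->B0  d=-]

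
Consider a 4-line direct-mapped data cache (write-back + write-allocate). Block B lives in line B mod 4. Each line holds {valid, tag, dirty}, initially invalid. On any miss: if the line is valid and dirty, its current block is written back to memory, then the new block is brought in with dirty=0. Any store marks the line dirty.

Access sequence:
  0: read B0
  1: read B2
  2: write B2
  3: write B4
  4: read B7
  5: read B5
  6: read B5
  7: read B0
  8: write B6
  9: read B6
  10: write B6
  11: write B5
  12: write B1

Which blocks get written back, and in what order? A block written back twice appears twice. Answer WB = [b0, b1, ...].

WB = [4, 2, 5]

  0 | R B0 → L0 miss [-]
  1 | R B2 → L2 miss [-]
  2 | W B2 → L2 hit [D]
  3 | W B4 → L0 miss [D]
  4 | R B7 → L3 miss [-]
  5 | R B5 → L1 miss [-]
  6 | R B5 → L1 hit [-]
  7 | R B0 → L0 miss wb→B4 [-]
  8 | W B6 → L2 miss wb→B2 [D]
  9 | R B6 → L2 hit [D]
  10 | W B6 → L2 hit [D]
  11 | W B5 → L1 hit [D]
  12 | W B1 → L1 miss wb→B5 [D]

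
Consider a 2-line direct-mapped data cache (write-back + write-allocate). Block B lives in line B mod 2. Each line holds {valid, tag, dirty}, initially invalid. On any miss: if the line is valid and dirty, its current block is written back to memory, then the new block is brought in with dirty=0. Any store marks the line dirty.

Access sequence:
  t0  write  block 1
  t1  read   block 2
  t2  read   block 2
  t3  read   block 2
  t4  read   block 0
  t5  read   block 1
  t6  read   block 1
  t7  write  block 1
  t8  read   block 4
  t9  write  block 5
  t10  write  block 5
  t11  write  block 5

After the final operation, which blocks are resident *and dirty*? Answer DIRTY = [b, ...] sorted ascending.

0: W B1 → L1 miss [D]
1: R B2 → L0 miss [-]
2: R B2 → L0 hit [-]
3: R B2 → L0 hit [-]
4: R B0 → L0 miss [-]
5: R B1 → L1 hit [D]
6: R B1 → L1 hit [D]
7: W B1 → L1 hit [D]
8: R B4 → L0 miss [-]
9: W B5 → L1 miss wb→B1 [D]
10: W B5 → L1 hit [D]
11: W B5 → L1 hit [D]

DIRTY = [5]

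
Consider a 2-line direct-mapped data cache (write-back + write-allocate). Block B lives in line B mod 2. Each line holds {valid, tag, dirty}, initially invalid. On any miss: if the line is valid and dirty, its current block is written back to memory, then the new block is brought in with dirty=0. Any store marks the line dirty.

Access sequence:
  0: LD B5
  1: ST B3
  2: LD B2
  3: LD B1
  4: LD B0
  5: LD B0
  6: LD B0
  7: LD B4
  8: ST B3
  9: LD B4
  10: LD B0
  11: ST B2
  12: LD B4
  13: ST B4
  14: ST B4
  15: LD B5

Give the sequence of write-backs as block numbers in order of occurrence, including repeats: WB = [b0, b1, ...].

WB = [3, 2, 3]

0: R B5 → L1 miss [-]
1: W B3 → L1 miss [D]
2: R B2 → L0 miss [-]
3: R B1 → L1 miss wb→B3 [-]
4: R B0 → L0 miss [-]
5: R B0 → L0 hit [-]
6: R B0 → L0 hit [-]
7: R B4 → L0 miss [-]
8: W B3 → L1 miss [D]
9: R B4 → L0 hit [-]
10: R B0 → L0 miss [-]
11: W B2 → L0 miss [D]
12: R B4 → L0 miss wb→B2 [-]
13: W B4 → L0 hit [D]
14: W B4 → L0 hit [D]
15: R B5 → L1 miss wb→B3 [-]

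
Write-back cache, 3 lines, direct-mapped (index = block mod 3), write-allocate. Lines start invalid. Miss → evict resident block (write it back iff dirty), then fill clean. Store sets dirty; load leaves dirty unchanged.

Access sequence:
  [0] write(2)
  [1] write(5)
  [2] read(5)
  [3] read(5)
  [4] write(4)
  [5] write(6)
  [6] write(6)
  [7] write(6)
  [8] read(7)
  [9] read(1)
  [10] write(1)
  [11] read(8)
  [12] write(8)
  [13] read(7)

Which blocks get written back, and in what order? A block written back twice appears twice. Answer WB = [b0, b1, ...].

WB = [2, 4, 5, 1]

  0 | W B2 → L2 miss [D]
  1 | W B5 → L2 miss wb→B2 [D]
  2 | R B5 → L2 hit [D]
  3 | R B5 → L2 hit [D]
  4 | W B4 → L1 miss [D]
  5 | W B6 → L0 miss [D]
  6 | W B6 → L0 hit [D]
  7 | W B6 → L0 hit [D]
  8 | R B7 → L1 miss wb→B4 [-]
  9 | R B1 → L1 miss [-]
  10 | W B1 → L1 hit [D]
  11 | R B8 → L2 miss wb→B5 [-]
  12 | W B8 → L2 hit [D]
  13 | R B7 → L1 miss wb→B1 [-]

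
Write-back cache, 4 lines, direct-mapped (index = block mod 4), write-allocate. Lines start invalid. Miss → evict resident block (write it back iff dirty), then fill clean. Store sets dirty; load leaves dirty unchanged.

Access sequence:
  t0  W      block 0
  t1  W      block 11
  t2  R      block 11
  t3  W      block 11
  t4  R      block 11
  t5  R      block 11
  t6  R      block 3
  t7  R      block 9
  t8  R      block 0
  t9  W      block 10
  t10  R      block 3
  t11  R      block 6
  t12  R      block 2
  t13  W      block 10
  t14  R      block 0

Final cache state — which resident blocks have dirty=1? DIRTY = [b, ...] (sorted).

DIRTY = [0, 10]

0: W B0 → L0 miss [D]
1: W B11 → L3 miss [D]
2: R B11 → L3 hit [D]
3: W B11 → L3 hit [D]
4: R B11 → L3 hit [D]
5: R B11 → L3 hit [D]
6: R B3 → L3 miss wb→B11 [-]
7: R B9 → L1 miss [-]
8: R B0 → L0 hit [D]
9: W B10 → L2 miss [D]
10: R B3 → L3 hit [-]
11: R B6 → L2 miss wb→B10 [-]
12: R B2 → L2 miss [-]
13: W B10 → L2 miss [D]
14: R B0 → L0 hit [D]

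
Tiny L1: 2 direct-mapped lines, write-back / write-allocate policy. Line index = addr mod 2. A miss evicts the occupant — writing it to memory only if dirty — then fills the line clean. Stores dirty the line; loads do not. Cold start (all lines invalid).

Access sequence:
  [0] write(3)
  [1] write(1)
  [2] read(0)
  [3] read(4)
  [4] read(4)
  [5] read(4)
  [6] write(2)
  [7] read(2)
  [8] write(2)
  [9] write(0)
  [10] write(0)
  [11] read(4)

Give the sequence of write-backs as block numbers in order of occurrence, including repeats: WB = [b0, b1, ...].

WB = [3, 2, 0]

0: W B3 → L1 miss [D]
1: W B1 → L1 miss wb→B3 [D]
2: R B0 → L0 miss [-]
3: R B4 → L0 miss [-]
4: R B4 → L0 hit [-]
5: R B4 → L0 hit [-]
6: W B2 → L0 miss [D]
7: R B2 → L0 hit [D]
8: W B2 → L0 hit [D]
9: W B0 → L0 miss wb→B2 [D]
10: W B0 → L0 hit [D]
11: R B4 → L0 miss wb→B0 [-]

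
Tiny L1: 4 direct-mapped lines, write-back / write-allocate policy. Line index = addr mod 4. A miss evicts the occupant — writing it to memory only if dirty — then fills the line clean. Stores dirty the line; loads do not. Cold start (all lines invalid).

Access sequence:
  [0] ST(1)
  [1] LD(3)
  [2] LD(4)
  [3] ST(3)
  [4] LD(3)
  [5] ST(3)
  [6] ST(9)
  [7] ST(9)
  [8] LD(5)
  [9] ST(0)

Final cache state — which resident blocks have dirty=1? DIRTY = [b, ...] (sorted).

DIRTY = [0, 3]

  0 | W B1 → L1 miss [D]
  1 | R B3 → L3 miss [-]
  2 | R B4 → L0 miss [-]
  3 | W B3 → L3 hit [D]
  4 | R B3 → L3 hit [D]
  5 | W B3 → L3 hit [D]
  6 | W B9 → L1 miss wb→B1 [D]
  7 | W B9 → L1 hit [D]
  8 | R B5 → L1 miss wb→B9 [-]
  9 | W B0 → L0 miss [D]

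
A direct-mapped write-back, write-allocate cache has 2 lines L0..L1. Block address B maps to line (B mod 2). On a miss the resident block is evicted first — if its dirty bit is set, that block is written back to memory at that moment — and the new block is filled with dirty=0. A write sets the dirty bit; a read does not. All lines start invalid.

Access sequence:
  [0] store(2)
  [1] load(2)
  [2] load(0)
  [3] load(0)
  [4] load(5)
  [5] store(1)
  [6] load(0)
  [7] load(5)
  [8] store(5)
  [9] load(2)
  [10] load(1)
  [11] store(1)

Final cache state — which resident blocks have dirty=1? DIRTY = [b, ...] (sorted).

0: W B2 → L0 miss [D]
1: R B2 → L0 hit [D]
2: R B0 → L0 miss wb→B2 [-]
3: R B0 → L0 hit [-]
4: R B5 → L1 miss [-]
5: W B1 → L1 miss [D]
6: R B0 → L0 hit [-]
7: R B5 → L1 miss wb→B1 [-]
8: W B5 → L1 hit [D]
9: R B2 → L0 miss [-]
10: R B1 → L1 miss wb→B5 [-]
11: W B1 → L1 hit [D]

DIRTY = [1]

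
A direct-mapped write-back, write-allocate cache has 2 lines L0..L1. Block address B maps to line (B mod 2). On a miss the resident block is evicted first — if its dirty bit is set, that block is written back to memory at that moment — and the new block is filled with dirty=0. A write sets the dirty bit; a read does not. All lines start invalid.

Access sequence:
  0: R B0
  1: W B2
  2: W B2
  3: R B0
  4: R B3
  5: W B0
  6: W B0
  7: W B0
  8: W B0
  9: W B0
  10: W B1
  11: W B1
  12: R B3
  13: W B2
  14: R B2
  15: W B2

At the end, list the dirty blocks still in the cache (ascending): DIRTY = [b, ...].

0: R B0 → L0 miss [-]
1: W B2 → L0 miss [D]
2: W B2 → L0 hit [D]
3: R B0 → L0 miss wb→B2 [-]
4: R B3 → L1 miss [-]
5: W B0 → L0 hit [D]
6: W B0 → L0 hit [D]
7: W B0 → L0 hit [D]
8: W B0 → L0 hit [D]
9: W B0 → L0 hit [D]
10: W B1 → L1 miss [D]
11: W B1 → L1 hit [D]
12: R B3 → L1 miss wb→B1 [-]
13: W B2 → L0 miss wb→B0 [D]
14: R B2 → L0 hit [D]
15: W B2 → L0 hit [D]

DIRTY = [2]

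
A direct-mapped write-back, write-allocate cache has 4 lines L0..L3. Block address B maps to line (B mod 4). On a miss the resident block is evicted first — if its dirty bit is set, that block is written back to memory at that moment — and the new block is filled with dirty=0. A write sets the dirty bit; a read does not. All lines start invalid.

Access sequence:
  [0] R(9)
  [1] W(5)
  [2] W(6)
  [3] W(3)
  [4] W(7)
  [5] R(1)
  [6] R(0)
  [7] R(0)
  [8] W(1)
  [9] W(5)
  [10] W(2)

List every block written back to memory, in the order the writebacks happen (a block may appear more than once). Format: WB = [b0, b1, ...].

WB = [3, 5, 1, 6]

  0 | R B9 → L1 miss [-]
  1 | W B5 → L1 miss [D]
  2 | W B6 → L2 miss [D]
  3 | W B3 → L3 miss [D]
  4 | W B7 → L3 miss wb→B3 [D]
  5 | R B1 → L1 miss wb→B5 [-]
  6 | R B0 → L0 miss [-]
  7 | R B0 → L0 hit [-]
  8 | W B1 → L1 hit [D]
  9 | W B5 → L1 miss wb→B1 [D]
  10 | W B2 → L2 miss wb→B6 [D]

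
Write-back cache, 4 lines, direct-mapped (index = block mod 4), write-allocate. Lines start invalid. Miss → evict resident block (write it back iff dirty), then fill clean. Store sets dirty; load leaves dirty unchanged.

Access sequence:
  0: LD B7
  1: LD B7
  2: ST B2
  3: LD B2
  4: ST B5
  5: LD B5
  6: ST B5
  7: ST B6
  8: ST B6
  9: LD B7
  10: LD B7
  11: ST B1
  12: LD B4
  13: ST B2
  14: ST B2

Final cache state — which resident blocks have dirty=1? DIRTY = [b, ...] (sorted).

DIRTY = [1, 2]

0: R B7 -> L3 miss  d=-]
1: R B7 -> L3 hit  d=-]
2: W B2 -> L2 miss  d=D]
3: R B2 -> L2 hit  d=D]
4: W B5 -> L1 miss  d=D]
5: R B5 -> L1 hit  d=D]
6: W B5 -> L1 hit  d=D]
7: W B6 -> L2 miss wb->B2  d=D]
8: W B6 -> L2 hit  d=D]
9: R B7 -> L3 hit  d=-]
10: R B7 -> L3 hit  d=-]
11: W B1 -> L1 miss wb->B5  d=D]
12: R B4 -> L0 miss  d=-]
13: W B2 -> L2 miss wb->B6  d=D]
14: W B2 -> L2 hit  d=D]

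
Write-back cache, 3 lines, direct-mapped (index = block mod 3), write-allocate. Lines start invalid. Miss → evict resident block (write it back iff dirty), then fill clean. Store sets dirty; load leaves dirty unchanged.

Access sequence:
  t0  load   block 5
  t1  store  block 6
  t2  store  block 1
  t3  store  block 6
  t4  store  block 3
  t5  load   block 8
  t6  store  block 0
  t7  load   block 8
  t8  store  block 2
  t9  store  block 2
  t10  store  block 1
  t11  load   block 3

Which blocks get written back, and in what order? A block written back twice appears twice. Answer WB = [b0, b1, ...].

WB = [6, 3, 0]

0: R B5 -> L2 miss  d=-]
1: W B6 -> L0 miss  d=D]
2: W B1 -> L1 miss  d=D]
3: W B6 -> L0 hit  d=D]
4: W B3 -> L0 miss wb->B6  d=D]
5: R B8 -> L2 miss  d=-]
6: W B0 -> L0 miss wb->B3  d=D]
7: R B8 -> L2 hit  d=-]
8: W B2 -> L2 miss  d=D]
9: W B2 -> L2 hit  d=D]
10: W B1 -> L1 hit  d=D]
11: R B3 -> L0 miss wb->B0  d=-]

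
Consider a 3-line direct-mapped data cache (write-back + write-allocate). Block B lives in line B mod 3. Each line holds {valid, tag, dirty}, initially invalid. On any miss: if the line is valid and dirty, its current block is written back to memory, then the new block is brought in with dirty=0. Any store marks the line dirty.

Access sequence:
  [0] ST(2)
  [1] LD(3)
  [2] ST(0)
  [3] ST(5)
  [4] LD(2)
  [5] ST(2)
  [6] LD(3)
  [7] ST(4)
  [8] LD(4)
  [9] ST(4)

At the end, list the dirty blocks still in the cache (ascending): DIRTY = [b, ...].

  0 | W B2 → L2 miss [D]
  1 | R B3 → L0 miss [-]
  2 | W B0 → L0 miss [D]
  3 | W B5 → L2 miss wb→B2 [D]
  4 | R B2 → L2 miss wb→B5 [-]
  5 | W B2 → L2 hit [D]
  6 | R B3 → L0 miss wb→B0 [-]
  7 | W B4 → L1 miss [D]
  8 | R B4 → L1 hit [D]
  9 | W B4 → L1 hit [D]

DIRTY = [2, 4]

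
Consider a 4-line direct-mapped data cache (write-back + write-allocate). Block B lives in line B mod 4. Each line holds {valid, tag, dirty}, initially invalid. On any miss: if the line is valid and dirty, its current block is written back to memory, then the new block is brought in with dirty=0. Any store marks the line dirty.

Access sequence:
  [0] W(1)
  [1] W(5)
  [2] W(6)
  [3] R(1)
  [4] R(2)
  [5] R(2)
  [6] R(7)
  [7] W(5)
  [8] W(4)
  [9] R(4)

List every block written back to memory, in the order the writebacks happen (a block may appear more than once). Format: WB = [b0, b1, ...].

WB = [1, 5, 6]

0: W B1 → L1 miss [D]
1: W B5 → L1 miss wb→B1 [D]
2: W B6 → L2 miss [D]
3: R B1 → L1 miss wb→B5 [-]
4: R B2 → L2 miss wb→B6 [-]
5: R B2 → L2 hit [-]
6: R B7 → L3 miss [-]
7: W B5 → L1 miss [D]
8: W B4 → L0 miss [D]
9: R B4 → L0 hit [D]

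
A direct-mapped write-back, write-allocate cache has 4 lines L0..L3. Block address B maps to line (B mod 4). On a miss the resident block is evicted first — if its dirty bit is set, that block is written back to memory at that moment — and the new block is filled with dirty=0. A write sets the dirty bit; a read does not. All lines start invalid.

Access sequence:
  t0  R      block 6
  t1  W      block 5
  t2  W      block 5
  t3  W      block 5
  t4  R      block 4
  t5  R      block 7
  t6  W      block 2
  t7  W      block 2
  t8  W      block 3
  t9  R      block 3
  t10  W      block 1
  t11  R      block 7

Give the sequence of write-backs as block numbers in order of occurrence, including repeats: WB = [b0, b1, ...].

0: R B6 → L2 miss [-]
1: W B5 → L1 miss [D]
2: W B5 → L1 hit [D]
3: W B5 → L1 hit [D]
4: R B4 → L0 miss [-]
5: R B7 → L3 miss [-]
6: W B2 → L2 miss [D]
7: W B2 → L2 hit [D]
8: W B3 → L3 miss [D]
9: R B3 → L3 hit [D]
10: W B1 → L1 miss wb→B5 [D]
11: R B7 → L3 miss wb→B3 [-]

WB = [5, 3]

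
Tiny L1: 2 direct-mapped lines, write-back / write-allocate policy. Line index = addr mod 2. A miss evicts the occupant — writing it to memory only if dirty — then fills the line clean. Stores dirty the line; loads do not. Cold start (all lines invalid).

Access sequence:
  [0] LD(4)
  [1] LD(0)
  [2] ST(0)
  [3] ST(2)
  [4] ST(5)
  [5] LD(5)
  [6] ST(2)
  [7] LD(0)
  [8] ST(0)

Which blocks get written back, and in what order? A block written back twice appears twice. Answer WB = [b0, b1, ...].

WB = [0, 2]

0: R B4 → L0 miss [-]
1: R B0 → L0 miss [-]
2: W B0 → L0 hit [D]
3: W B2 → L0 miss wb→B0 [D]
4: W B5 → L1 miss [D]
5: R B5 → L1 hit [D]
6: W B2 → L0 hit [D]
7: R B0 → L0 miss wb→B2 [-]
8: W B0 → L0 hit [D]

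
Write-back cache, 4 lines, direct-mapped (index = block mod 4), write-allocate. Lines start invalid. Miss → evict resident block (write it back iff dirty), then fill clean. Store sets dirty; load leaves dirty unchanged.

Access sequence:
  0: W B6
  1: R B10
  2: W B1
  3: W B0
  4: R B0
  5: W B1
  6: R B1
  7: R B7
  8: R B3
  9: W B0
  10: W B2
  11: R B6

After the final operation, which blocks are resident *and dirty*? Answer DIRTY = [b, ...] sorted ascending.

DIRTY = [0, 1]

0: W B6 -> L2 miss  d=D]
1: R B10 -> L2 miss wb->B6  d=-]
2: W B1 -> L1 miss  d=D]
3: W B0 -> L0 miss  d=D]
4: R B0 -> L0 hit  d=D]
5: W B1 -> L1 hit  d=D]
6: R B1 -> L1 hit  d=D]
7: R B7 -> L3 miss  d=-]
8: R B3 -> L3 miss  d=-]
9: W B0 -> L0 hit  d=D]
10: W B2 -> L2 miss  d=D]
11: R B6 -> L2 miss wb->B2  d=-]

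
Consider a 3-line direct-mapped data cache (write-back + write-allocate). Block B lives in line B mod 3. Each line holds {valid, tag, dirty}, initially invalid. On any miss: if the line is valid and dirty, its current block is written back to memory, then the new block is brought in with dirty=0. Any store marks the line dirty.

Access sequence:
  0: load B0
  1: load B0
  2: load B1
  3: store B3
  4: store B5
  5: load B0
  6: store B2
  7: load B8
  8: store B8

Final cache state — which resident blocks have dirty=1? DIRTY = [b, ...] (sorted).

0: R B0 → L0 miss [-]
1: R B0 → L0 hit [-]
2: R B1 → L1 miss [-]
3: W B3 → L0 miss [D]
4: W B5 → L2 miss [D]
5: R B0 → L0 miss wb→B3 [-]
6: W B2 → L2 miss wb→B5 [D]
7: R B8 → L2 miss wb→B2 [-]
8: W B8 → L2 hit [D]

DIRTY = [8]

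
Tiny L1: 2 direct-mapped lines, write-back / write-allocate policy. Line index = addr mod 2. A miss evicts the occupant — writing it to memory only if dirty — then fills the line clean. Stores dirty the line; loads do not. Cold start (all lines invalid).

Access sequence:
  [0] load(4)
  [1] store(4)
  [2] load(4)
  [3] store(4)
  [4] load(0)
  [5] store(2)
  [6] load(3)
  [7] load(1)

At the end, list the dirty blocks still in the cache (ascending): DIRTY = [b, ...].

DIRTY = [2]

0: R B4 -> L0 miss  d=-]
1: W B4 -> L0 hit  d=D]
2: R B4 -> L0 hit  d=D]
3: W B4 -> L0 hit  d=D]
4: R B0 -> L0 miss wb->B4  d=-]
5: W B2 -> L0 miss  d=D]
6: R B3 -> L1 miss  d=-]
7: R B1 -> L1 miss  d=-]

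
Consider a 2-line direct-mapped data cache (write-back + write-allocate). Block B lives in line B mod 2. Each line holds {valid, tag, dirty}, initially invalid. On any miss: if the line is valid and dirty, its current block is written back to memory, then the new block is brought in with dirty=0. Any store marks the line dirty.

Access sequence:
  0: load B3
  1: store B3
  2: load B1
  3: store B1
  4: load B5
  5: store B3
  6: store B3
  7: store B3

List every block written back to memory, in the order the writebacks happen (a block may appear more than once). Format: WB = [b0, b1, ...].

WB = [3, 1]

  0 | R B3 → L1 miss [-]
  1 | W B3 → L1 hit [D]
  2 | R B1 → L1 miss wb→B3 [-]
  3 | W B1 → L1 hit [D]
  4 | R B5 → L1 miss wb→B1 [-]
  5 | W B3 → L1 miss [D]
  6 | W B3 → L1 hit [D]
  7 | W B3 → L1 hit [D]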